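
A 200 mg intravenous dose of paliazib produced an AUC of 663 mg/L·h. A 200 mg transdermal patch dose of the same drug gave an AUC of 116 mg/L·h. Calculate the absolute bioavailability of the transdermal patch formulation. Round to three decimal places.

F = 0.175

F = (AUC_ev / D_ev) / (AUC_iv / D_iv)
  = (116/200) / (663/200)
  = 0.58 / 3.315 = 0.1750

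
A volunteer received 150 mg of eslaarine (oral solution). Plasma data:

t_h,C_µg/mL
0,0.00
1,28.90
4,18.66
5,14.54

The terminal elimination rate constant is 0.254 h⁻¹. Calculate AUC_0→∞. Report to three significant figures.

Trapezoidal AUC_0→5:
  [0→1]: (0.00+28.90)/2 × 1 = 14.45
  [1→4]: (28.90+18.66)/2 × 3 = 71.34
  [4→5]: (18.66+14.54)/2 × 1 = 16.6
  Sum = 102.39 µg/mL·h
Extrapolated tail: C_last / k_e = 14.54 / 0.254 = 57.244
AUC_0→∞ = 102.39 + 57.244 = 159.634 µg/mL·h

AUC = 160 µg/mL·h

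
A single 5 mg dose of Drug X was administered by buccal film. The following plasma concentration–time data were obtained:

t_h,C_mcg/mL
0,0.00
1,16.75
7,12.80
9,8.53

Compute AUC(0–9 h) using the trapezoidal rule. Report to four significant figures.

Trapezoidal AUC_0→9:
  [0→1]: (0.00+16.75)/2 × 1 = 8.375
  [1→7]: (16.75+12.80)/2 × 6 = 88.65
  [7→9]: (12.80+8.53)/2 × 2 = 21.33
  Sum = 118.355 mcg/mL·h

AUC = 118.4 mcg/mL·h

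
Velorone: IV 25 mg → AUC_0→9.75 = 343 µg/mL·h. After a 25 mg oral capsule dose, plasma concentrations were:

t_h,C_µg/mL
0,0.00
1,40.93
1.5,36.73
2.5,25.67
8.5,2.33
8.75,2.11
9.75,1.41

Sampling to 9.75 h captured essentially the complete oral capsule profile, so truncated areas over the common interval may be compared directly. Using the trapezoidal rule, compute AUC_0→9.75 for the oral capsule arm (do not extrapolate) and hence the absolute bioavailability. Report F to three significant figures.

Trapezoidal AUC_0→9.75 (oral capsule):
  [0→1]: (0.00+40.93)/2 × 1 = 20.465
  [1→1.5]: (40.93+36.73)/2 × 0.5 = 19.415
  [1.5→2.5]: (36.73+25.67)/2 × 1 = 31.2
  [2.5→8.5]: (25.67+2.33)/2 × 6 = 84.0
  [8.5→8.75]: (2.33+2.11)/2 × 0.25 = 0.555
  [8.75→9.75]: (2.11+1.41)/2 × 1 = 1.76
  Sum = 157.395 µg/mL·h
F = (AUC_ev/D_ev)/(AUC_iv/D_iv) = (157.395/25)/(343/25) = 6.2958/13.72 = 0.4589

F = 0.459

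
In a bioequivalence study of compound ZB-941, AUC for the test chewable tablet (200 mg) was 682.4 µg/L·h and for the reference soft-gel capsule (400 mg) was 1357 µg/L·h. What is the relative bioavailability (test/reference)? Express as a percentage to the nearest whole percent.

F_rel = 101%

F_rel = (AUC_test/D_test) / (AUC_ref/D_ref)
      = (682.4/200) / (1357/400)
      = 3.412 / 3.3925 = 1.0057 = 100.57%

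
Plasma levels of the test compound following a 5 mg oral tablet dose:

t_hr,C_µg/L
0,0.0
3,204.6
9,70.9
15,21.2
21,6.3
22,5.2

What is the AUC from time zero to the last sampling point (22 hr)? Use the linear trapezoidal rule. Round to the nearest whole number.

Trapezoidal AUC_0→22:
  [0→3]: (0.0+204.6)/2 × 3 = 306.9
  [3→9]: (204.6+70.9)/2 × 6 = 826.5
  [9→15]: (70.9+21.2)/2 × 6 = 276.3
  [15→21]: (21.2+6.3)/2 × 6 = 82.5
  [21→22]: (6.3+5.2)/2 × 1 = 5.75
  Sum = 1497.95 µg/L·hr

AUC = 1498 µg/L·hr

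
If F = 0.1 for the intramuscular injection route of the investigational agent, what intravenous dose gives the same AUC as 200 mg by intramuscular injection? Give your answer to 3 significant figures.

Systemic exposure from an extravascular dose = F × D_ev, so the equivalent IV dose is F × D_ev.
D_iv = F × D_ev = 0.1 × 200 = 20 mg

D_iv = 20.0 mg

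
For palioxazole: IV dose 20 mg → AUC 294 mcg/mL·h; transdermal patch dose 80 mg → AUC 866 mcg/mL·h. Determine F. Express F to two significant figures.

F = (AUC_ev / D_ev) / (AUC_iv / D_iv)
  = (866/80) / (294/20)
  = 10.825 / 14.7 = 0.7364

F = 0.74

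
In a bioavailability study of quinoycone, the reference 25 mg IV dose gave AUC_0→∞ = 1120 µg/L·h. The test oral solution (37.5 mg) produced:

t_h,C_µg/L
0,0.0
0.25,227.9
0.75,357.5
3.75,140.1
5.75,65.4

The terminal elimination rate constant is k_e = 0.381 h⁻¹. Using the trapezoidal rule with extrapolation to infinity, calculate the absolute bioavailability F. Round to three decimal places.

F = 0.773

Trapezoidal AUC_0→5.75 (oral solution):
  [0→0.25]: (0.0+227.9)/2 × 0.25 = 28.4875
  [0.25→0.75]: (227.9+357.5)/2 × 0.5 = 146.35
  [0.75→3.75]: (357.5+140.1)/2 × 3 = 746.4
  [3.75→5.75]: (140.1+65.4)/2 × 2 = 205.5
  Sum = 1126.7375 µg/L·h
Tail: C_last/k_e = 65.4/0.381 = 171.654
AUC_0→∞ (oral solution) = 1126.7375 + 171.654 = 1298.3915 µg/L·h
F = (AUC_ev/D_ev)/(AUC_iv/D_iv) = (1298.3915/37.5)/(1120/25) = 34.6238/44.8 = 0.7729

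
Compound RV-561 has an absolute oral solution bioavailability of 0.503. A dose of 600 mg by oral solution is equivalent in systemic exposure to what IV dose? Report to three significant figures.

D_iv = 302 mg

Systemic exposure from an extravascular dose = F × D_ev, so the equivalent IV dose is F × D_ev.
D_iv = F × D_ev = 0.503 × 600 = 301.8 mg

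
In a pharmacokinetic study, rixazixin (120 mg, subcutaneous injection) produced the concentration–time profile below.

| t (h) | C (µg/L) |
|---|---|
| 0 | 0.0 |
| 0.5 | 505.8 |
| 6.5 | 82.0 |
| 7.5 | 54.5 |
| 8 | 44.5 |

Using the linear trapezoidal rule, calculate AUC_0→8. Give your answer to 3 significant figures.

AUC = 1980 µg/L·h

Trapezoidal AUC_0→8:
  [0→0.5]: (0.0+505.8)/2 × 0.5 = 126.45
  [0.5→6.5]: (505.8+82.0)/2 × 6 = 1763.4
  [6.5→7.5]: (82.0+54.5)/2 × 1 = 68.25
  [7.5→8]: (54.5+44.5)/2 × 0.5 = 24.75
  Sum = 1982.85 µg/L·h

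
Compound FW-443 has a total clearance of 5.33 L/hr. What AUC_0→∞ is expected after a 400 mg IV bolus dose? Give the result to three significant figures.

AUC = 75.0 mg/L·hr

AUC_0→∞ = Dose_iv / CL
        = 400 / 5.33 = 75.0469 mg/L·hr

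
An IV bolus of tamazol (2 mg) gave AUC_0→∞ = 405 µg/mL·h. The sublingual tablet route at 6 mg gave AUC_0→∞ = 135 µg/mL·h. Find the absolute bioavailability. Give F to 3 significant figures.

F = (AUC_ev / D_ev) / (AUC_iv / D_iv)
  = (135/6) / (405/2)
  = 22.5 / 202.5 = 0.1111

F = 0.111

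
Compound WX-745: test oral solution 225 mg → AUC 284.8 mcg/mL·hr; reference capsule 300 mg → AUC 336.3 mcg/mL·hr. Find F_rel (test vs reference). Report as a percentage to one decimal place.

F_rel = (AUC_test/D_test) / (AUC_ref/D_ref)
      = (284.8/225) / (336.3/300)
      = 1.26578 / 1.121 = 1.1292 = 112.92%

F_rel = 112.9%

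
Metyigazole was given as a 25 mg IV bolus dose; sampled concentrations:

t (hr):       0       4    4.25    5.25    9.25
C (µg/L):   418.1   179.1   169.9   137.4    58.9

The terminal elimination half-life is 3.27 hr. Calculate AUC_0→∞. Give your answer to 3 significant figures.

AUC = 2060 µg/L·hr

Trapezoidal AUC_0→9.25:
  [0→4]: (418.1+179.1)/2 × 4 = 1194.4
  [4→4.25]: (179.1+169.9)/2 × 0.25 = 43.625
  [4.25→5.25]: (169.9+137.4)/2 × 1 = 153.65
  [5.25→9.25]: (137.4+58.9)/2 × 4 = 392.6
  Sum = 1784.275 µg/L·hr
k_e = ln2 / t½ = 0.693147 / 3.27 = 0.2120 hr^-1
Extrapolated tail: C_last / k_e = 58.9 / 0.212 = 277.830
AUC_0→∞ = 1784.275 + 277.830 = 2062.105 µg/L·hr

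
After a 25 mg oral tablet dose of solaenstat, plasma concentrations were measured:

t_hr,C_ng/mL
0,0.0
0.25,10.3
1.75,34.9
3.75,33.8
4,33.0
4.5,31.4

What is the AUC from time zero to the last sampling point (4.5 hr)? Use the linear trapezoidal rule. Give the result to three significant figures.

Trapezoidal AUC_0→4.5:
  [0→0.25]: (0.0+10.3)/2 × 0.25 = 1.2875
  [0.25→1.75]: (10.3+34.9)/2 × 1.5 = 33.9
  [1.75→3.75]: (34.9+33.8)/2 × 2 = 68.7
  [3.75→4]: (33.8+33.0)/2 × 0.25 = 8.35
  [4→4.5]: (33.0+31.4)/2 × 0.5 = 16.1
  Sum = 128.3375 ng/mL·hr

AUC = 128 ng/mL·hr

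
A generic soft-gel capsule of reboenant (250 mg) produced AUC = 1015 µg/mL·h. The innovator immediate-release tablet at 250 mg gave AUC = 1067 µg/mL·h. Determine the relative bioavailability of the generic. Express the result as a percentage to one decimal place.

F_rel = 95.1%

F_rel = (AUC_test/D_test) / (AUC_ref/D_ref)
      = (1015/250) / (1067/250)
      = 4.06 / 4.268 = 0.9513 = 95.13%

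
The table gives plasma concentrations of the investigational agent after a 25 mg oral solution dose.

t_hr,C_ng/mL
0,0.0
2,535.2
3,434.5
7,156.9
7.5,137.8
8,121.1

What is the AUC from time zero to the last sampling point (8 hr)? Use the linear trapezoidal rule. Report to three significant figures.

Trapezoidal AUC_0→8:
  [0→2]: (0.0+535.2)/2 × 2 = 535.2
  [2→3]: (535.2+434.5)/2 × 1 = 484.85
  [3→7]: (434.5+156.9)/2 × 4 = 1182.8
  [7→7.5]: (156.9+137.8)/2 × 0.5 = 73.675
  [7.5→8]: (137.8+121.1)/2 × 0.5 = 64.725
  Sum = 2341.25 ng/mL·hr

AUC = 2340 ng/mL·hr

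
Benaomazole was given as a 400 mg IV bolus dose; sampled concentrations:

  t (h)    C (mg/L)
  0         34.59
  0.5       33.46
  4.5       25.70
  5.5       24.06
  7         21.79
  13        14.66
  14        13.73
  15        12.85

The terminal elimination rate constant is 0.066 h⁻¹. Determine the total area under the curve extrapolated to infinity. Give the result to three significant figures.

Trapezoidal AUC_0→15:
  [0→0.5]: (34.59+33.46)/2 × 0.5 = 17.0125
  [0.5→4.5]: (33.46+25.70)/2 × 4 = 118.32
  [4.5→5.5]: (25.70+24.06)/2 × 1 = 24.88
  [5.5→7]: (24.06+21.79)/2 × 1.5 = 34.3875
  [7→13]: (21.79+14.66)/2 × 6 = 109.35
  [13→14]: (14.66+13.73)/2 × 1 = 14.195
  [14→15]: (13.73+12.85)/2 × 1 = 13.29
  Sum = 331.435 mg/L·h
Extrapolated tail: C_last / k_e = 12.85 / 0.066 = 194.697
AUC_0→∞ = 331.435 + 194.697 = 526.132 mg/L·h

AUC = 526 mg/L·h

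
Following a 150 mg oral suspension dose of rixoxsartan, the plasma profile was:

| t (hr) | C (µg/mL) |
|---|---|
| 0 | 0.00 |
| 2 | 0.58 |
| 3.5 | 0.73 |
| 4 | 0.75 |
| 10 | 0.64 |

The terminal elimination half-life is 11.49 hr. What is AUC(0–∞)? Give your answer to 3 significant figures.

Trapezoidal AUC_0→10:
  [0→2]: (0.00+0.58)/2 × 2 = 0.58
  [2→3.5]: (0.58+0.73)/2 × 1.5 = 0.9825
  [3.5→4]: (0.73+0.75)/2 × 0.5 = 0.37
  [4→10]: (0.75+0.64)/2 × 6 = 4.17
  Sum = 6.1025 µg/mL·hr
k_e = ln2 / t½ = 0.693147 / 11.49 = 0.0603 hr^-1
Extrapolated tail: C_last / k_e = 0.64 / 0.0603 = 10.614
AUC_0→∞ = 6.1025 + 10.614 = 16.7165 µg/mL·hr

AUC = 16.7 µg/mL·hr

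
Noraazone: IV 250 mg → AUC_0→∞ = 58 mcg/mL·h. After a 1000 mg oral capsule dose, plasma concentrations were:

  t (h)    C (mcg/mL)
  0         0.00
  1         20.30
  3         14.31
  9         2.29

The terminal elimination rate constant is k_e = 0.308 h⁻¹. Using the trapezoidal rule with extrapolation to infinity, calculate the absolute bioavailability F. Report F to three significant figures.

F = 0.440

Trapezoidal AUC_0→9 (oral capsule):
  [0→1]: (0.00+20.30)/2 × 1 = 10.15
  [1→3]: (20.30+14.31)/2 × 2 = 34.61
  [3→9]: (14.31+2.29)/2 × 6 = 49.8
  Sum = 94.56 mcg/mL·h
Tail: C_last/k_e = 2.29/0.308 = 7.435
AUC_0→∞ (oral capsule) = 94.56 + 7.435 = 101.995 mcg/mL·h
F = (AUC_ev/D_ev)/(AUC_iv/D_iv) = (101.995/1000)/(58/250) = 0.101995/0.232 = 0.4396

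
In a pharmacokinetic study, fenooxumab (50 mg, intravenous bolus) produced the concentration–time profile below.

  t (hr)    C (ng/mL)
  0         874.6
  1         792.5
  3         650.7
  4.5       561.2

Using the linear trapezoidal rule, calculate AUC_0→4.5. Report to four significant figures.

Trapezoidal AUC_0→4.5:
  [0→1]: (874.6+792.5)/2 × 1 = 833.55
  [1→3]: (792.5+650.7)/2 × 2 = 1443.2
  [3→4.5]: (650.7+561.2)/2 × 1.5 = 908.925
  Sum = 3185.675 ng/mL·hr

AUC = 3186 ng/mL·hr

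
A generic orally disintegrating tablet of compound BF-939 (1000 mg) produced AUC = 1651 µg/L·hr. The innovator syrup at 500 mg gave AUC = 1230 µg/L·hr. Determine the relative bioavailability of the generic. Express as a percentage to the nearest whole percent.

F_rel = (AUC_test/D_test) / (AUC_ref/D_ref)
      = (1651/1000) / (1230/500)
      = 1.651 / 2.46 = 0.6711 = 67.11%

F_rel = 67%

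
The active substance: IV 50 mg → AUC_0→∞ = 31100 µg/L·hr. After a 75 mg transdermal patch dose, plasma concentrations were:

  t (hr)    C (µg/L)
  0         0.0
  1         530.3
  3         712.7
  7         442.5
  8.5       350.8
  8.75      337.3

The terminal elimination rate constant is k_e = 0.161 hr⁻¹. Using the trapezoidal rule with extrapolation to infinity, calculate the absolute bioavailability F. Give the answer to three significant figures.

Trapezoidal AUC_0→8.75 (transdermal patch):
  [0→1]: (0.0+530.3)/2 × 1 = 265.15
  [1→3]: (530.3+712.7)/2 × 2 = 1243.0
  [3→7]: (712.7+442.5)/2 × 4 = 2310.4
  [7→8.5]: (442.5+350.8)/2 × 1.5 = 594.975
  [8.5→8.75]: (350.8+337.3)/2 × 0.25 = 86.0125
  Sum = 4499.5375 µg/L·hr
Tail: C_last/k_e = 337.3/0.161 = 2095.031
AUC_0→∞ (transdermal patch) = 4499.5375 + 2095.031 = 6594.5685 µg/L·hr
F = (AUC_ev/D_ev)/(AUC_iv/D_iv) = (6594.5685/75)/(31100/50) = 87.92758/622 = 0.1414

F = 0.141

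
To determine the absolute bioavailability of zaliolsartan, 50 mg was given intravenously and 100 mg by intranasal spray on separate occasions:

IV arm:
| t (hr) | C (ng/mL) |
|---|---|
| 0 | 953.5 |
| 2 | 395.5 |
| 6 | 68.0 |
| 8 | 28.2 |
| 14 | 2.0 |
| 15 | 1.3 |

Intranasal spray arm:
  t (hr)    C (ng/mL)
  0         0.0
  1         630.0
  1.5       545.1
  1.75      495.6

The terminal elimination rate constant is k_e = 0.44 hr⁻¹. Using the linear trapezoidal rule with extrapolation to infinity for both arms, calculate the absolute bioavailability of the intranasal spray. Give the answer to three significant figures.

Trapezoidal AUC_0→15 (IV):
  [0→2]: (953.5+395.5)/2 × 2 = 1349.0
  [2→6]: (395.5+68.0)/2 × 4 = 927.0
  [6→8]: (68.0+28.2)/2 × 2 = 96.2
  [8→14]: (28.2+2.0)/2 × 6 = 90.6
  [14→15]: (2.0+1.3)/2 × 1 = 1.65
  Sum = 2464.45 ng/mL·hr
IV tail: 1.3/0.44 = 2.955; AUC_iv,0→∞ = 2464.45 + 2.955 = 2467.405 ng/mL·hr
Trapezoidal AUC_0→1.75 (intranasal spray):
  [0→1]: (0.0+630.0)/2 × 1 = 315.0
  [1→1.5]: (630.0+545.1)/2 × 0.5 = 293.775
  [1.5→1.75]: (545.1+495.6)/2 × 0.25 = 130.0875
  Sum = 738.8625 ng/mL·hr
intranasal spray tail: 495.6/0.44 = 1126.364; AUC_ev,0→∞ = 738.8625 + 1126.364 = 1865.2265 ng/mL·hr
F = (AUC_ev/D_ev)/(AUC_iv/D_iv) = (1865.2265/100)/(2467.405/50) = 18.652265/49.3481 = 0.3780

F = 0.378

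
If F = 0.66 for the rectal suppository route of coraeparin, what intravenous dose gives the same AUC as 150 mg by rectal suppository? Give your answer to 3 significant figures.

Systemic exposure from an extravascular dose = F × D_ev, so the equivalent IV dose is F × D_ev.
D_iv = F × D_ev = 0.66 × 150 = 99 mg

D_iv = 99.0 mg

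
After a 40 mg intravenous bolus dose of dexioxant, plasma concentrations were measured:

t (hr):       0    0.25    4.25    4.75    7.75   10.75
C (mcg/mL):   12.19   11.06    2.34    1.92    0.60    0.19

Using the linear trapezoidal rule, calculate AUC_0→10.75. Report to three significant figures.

Trapezoidal AUC_0→10.75:
  [0→0.25]: (12.19+11.06)/2 × 0.25 = 2.90625
  [0.25→4.25]: (11.06+2.34)/2 × 4 = 26.8
  [4.25→4.75]: (2.34+1.92)/2 × 0.5 = 1.065
  [4.75→7.75]: (1.92+0.60)/2 × 3 = 3.78
  [7.75→10.75]: (0.60+0.19)/2 × 3 = 1.185
  Sum = 35.73625 mcg/mL·hr

AUC = 35.7 mcg/mL·hr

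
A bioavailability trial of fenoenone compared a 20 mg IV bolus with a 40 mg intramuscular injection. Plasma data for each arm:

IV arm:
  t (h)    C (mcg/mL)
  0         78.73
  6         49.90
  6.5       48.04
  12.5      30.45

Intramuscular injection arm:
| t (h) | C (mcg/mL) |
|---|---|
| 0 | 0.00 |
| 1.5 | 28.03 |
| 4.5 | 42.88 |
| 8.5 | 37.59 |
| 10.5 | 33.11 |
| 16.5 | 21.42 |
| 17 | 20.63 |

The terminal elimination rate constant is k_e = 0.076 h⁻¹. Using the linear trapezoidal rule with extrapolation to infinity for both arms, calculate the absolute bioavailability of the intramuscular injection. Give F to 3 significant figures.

Trapezoidal AUC_0→12.5 (IV):
  [0→6]: (78.73+49.90)/2 × 6 = 385.89
  [6→6.5]: (49.90+48.04)/2 × 0.5 = 24.485
  [6.5→12.5]: (48.04+30.45)/2 × 6 = 235.47
  Sum = 645.845 mcg/mL·h
IV tail: 30.45/0.076 = 400.658; AUC_iv,0→∞ = 645.845 + 400.658 = 1046.503 mcg/mL·h
Trapezoidal AUC_0→17 (intramuscular injection):
  [0→1.5]: (0.00+28.03)/2 × 1.5 = 21.0225
  [1.5→4.5]: (28.03+42.88)/2 × 3 = 106.365
  [4.5→8.5]: (42.88+37.59)/2 × 4 = 160.94
  [8.5→10.5]: (37.59+33.11)/2 × 2 = 70.7
  [10.5→16.5]: (33.11+21.42)/2 × 6 = 163.59
  [16.5→17]: (21.42+20.63)/2 × 0.5 = 10.5125
  Sum = 533.13 mcg/mL·h
intramuscular injection tail: 20.63/0.076 = 271.447; AUC_ev,0→∞ = 533.13 + 271.447 = 804.577 mcg/mL·h
F = (AUC_ev/D_ev)/(AUC_iv/D_iv) = (804.577/40)/(1046.503/20) = 20.114425/52.32515 = 0.3844

F = 0.384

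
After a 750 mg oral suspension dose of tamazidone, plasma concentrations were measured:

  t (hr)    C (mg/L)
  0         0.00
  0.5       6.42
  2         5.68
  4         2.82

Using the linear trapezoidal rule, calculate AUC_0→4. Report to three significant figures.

AUC = 19.2 mg/L·hr

Trapezoidal AUC_0→4:
  [0→0.5]: (0.00+6.42)/2 × 0.5 = 1.605
  [0.5→2]: (6.42+5.68)/2 × 1.5 = 9.075
  [2→4]: (5.68+2.82)/2 × 2 = 8.5
  Sum = 19.18 mg/L·hr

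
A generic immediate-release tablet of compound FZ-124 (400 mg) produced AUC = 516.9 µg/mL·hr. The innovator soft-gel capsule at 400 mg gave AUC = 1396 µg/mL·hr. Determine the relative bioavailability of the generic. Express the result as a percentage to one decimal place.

F_rel = 37.0%

F_rel = (AUC_test/D_test) / (AUC_ref/D_ref)
      = (516.9/400) / (1396/400)
      = 1.29225 / 3.49 = 0.3703 = 37.03%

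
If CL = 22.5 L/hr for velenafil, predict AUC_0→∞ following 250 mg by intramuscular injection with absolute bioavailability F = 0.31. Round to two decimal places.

AUC_0→∞ = F × Dose / CL
        = 0.31 × 250 / 22.5 = 3.44444 mg/L·hr

AUC = 3.44 mg/L·hr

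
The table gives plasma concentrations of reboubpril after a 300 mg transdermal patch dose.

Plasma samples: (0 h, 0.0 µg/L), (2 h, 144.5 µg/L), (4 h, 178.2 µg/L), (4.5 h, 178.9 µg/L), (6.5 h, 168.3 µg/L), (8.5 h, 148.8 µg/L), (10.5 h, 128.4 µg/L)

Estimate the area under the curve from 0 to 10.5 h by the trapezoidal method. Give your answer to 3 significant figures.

AUC = 1500 µg/L·h

Trapezoidal AUC_0→10.5:
  [0→2]: (0.0+144.5)/2 × 2 = 144.5
  [2→4]: (144.5+178.2)/2 × 2 = 322.7
  [4→4.5]: (178.2+178.9)/2 × 0.5 = 89.275
  [4.5→6.5]: (178.9+168.3)/2 × 2 = 347.2
  [6.5→8.5]: (168.3+148.8)/2 × 2 = 317.1
  [8.5→10.5]: (148.8+128.4)/2 × 2 = 277.2
  Sum = 1497.975 µg/L·h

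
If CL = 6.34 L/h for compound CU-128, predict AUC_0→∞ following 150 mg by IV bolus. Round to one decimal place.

AUC = 23.7 mg/L·h

AUC_0→∞ = Dose_iv / CL
        = 150 / 6.34 = 23.6593 mg/L·h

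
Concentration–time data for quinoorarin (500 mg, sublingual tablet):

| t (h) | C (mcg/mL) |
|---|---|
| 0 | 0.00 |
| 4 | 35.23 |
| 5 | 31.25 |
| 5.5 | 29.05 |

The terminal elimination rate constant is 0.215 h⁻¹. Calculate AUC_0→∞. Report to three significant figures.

AUC = 254 mcg/mL·h

Trapezoidal AUC_0→5.5:
  [0→4]: (0.00+35.23)/2 × 4 = 70.46
  [4→5]: (35.23+31.25)/2 × 1 = 33.24
  [5→5.5]: (31.25+29.05)/2 × 0.5 = 15.075
  Sum = 118.775 mcg/mL·h
Extrapolated tail: C_last / k_e = 29.05 / 0.215 = 135.116
AUC_0→∞ = 118.775 + 135.116 = 253.891 mcg/mL·h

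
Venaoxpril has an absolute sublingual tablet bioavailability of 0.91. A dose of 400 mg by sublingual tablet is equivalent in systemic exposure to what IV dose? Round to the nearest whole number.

D_iv = 364 mg

Systemic exposure from an extravascular dose = F × D_ev, so the equivalent IV dose is F × D_ev.
D_iv = F × D_ev = 0.91 × 400 = 364 mg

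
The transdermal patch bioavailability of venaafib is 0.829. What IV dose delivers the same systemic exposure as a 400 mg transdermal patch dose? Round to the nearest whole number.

D_iv = 332 mg

Systemic exposure from an extravascular dose = F × D_ev, so the equivalent IV dose is F × D_ev.
D_iv = F × D_ev = 0.829 × 400 = 331.6 mg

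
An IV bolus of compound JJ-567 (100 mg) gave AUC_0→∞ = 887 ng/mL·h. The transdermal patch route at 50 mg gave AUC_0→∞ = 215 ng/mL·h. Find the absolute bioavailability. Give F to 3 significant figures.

F = 0.485

F = (AUC_ev / D_ev) / (AUC_iv / D_iv)
  = (215/50) / (887/100)
  = 4.3 / 8.87 = 0.4848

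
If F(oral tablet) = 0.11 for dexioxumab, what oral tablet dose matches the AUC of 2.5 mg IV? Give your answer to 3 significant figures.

D_oral = 22.7 mg

For equal systemic exposure: F × D_ev = D_iv
D_ev = D_iv / F = 2.5 / 0.11 = 22.7273 mg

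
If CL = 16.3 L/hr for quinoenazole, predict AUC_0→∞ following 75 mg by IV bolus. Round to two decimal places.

AUC = 4.60 mg/L·hr

AUC_0→∞ = Dose_iv / CL
        = 75 / 16.3 = 4.60123 mg/L·hr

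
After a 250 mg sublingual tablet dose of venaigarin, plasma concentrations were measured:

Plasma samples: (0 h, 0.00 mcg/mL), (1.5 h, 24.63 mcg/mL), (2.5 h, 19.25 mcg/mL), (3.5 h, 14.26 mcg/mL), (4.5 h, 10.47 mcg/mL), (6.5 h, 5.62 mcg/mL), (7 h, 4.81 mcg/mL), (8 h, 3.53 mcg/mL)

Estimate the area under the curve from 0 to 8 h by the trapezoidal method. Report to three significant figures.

AUC = 92.4 mcg/mL·h

Trapezoidal AUC_0→8:
  [0→1.5]: (0.00+24.63)/2 × 1.5 = 18.4725
  [1.5→2.5]: (24.63+19.25)/2 × 1 = 21.94
  [2.5→3.5]: (19.25+14.26)/2 × 1 = 16.755
  [3.5→4.5]: (14.26+10.47)/2 × 1 = 12.365
  [4.5→6.5]: (10.47+5.62)/2 × 2 = 16.09
  [6.5→7]: (5.62+4.81)/2 × 0.5 = 2.6075
  [7→8]: (4.81+3.53)/2 × 1 = 4.17
  Sum = 92.4 mcg/mL·h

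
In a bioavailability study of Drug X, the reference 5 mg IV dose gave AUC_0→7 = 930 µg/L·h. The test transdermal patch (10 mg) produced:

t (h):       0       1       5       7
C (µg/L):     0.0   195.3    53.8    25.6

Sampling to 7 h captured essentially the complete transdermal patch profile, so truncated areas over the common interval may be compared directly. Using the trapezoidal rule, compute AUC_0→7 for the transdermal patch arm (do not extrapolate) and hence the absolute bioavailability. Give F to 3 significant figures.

Trapezoidal AUC_0→7 (transdermal patch):
  [0→1]: (0.0+195.3)/2 × 1 = 97.65
  [1→5]: (195.3+53.8)/2 × 4 = 498.2
  [5→7]: (53.8+25.6)/2 × 2 = 79.4
  Sum = 675.25 µg/L·h
F = (AUC_ev/D_ev)/(AUC_iv/D_iv) = (675.25/10)/(930/5) = 67.525/186 = 0.3630

F = 0.363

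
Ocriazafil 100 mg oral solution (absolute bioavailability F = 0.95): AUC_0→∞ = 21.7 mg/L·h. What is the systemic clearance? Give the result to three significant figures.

CL = 4.38 L/h

CL = F × Dose / AUC_0→∞
   = 0.95 × 100 / 21.7 = 4.37788 L/h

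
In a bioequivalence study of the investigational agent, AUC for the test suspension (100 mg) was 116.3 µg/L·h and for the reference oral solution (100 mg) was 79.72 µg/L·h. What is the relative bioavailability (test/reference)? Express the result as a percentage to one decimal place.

F_rel = (AUC_test/D_test) / (AUC_ref/D_ref)
      = (116.3/100) / (79.72/100)
      = 1.163 / 0.7972 = 1.4589 = 145.89%

F_rel = 145.9%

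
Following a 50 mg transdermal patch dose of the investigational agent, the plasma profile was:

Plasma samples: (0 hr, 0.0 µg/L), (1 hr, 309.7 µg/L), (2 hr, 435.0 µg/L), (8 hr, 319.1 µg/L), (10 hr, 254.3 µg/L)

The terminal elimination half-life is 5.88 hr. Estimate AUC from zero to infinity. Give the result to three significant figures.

AUC = 5520 µg/L·hr

Trapezoidal AUC_0→10:
  [0→1]: (0.0+309.7)/2 × 1 = 154.85
  [1→2]: (309.7+435.0)/2 × 1 = 372.35
  [2→8]: (435.0+319.1)/2 × 6 = 2262.3
  [8→10]: (319.1+254.3)/2 × 2 = 573.4
  Sum = 3362.9 µg/L·hr
k_e = ln2 / t½ = 0.693147 / 5.88 = 0.1179 hr^-1
Extrapolated tail: C_last / k_e = 254.3 / 0.1179 = 2156.913
AUC_0→∞ = 3362.9 + 2156.913 = 5519.813 µg/L·hr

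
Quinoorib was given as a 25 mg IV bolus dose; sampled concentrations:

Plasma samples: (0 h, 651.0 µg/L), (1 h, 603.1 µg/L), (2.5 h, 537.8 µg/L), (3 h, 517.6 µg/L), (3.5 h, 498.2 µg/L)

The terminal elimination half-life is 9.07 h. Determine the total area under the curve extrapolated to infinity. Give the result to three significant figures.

Trapezoidal AUC_0→3.5:
  [0→1]: (651.0+603.1)/2 × 1 = 627.05
  [1→2.5]: (603.1+537.8)/2 × 1.5 = 855.675
  [2.5→3]: (537.8+517.6)/2 × 0.5 = 263.85
  [3→3.5]: (517.6+498.2)/2 × 0.5 = 253.95
  Sum = 2000.525 µg/L·h
k_e = ln2 / t½ = 0.693147 / 9.07 = 0.0764 h^-1
Extrapolated tail: C_last / k_e = 498.2 / 0.0764 = 6520.942
AUC_0→∞ = 2000.525 + 6520.942 = 8521.467 µg/L·h

AUC = 8520 µg/L·h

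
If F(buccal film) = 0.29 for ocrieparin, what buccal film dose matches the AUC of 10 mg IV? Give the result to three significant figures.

For equal systemic exposure: F × D_ev = D_iv
D_ev = D_iv / F = 10 / 0.29 = 34.4828 mg

D_buccal = 34.5 mg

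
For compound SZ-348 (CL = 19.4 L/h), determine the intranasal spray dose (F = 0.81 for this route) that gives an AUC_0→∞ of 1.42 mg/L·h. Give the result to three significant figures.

Dose = 34.0 mg

Dose = CL × AUC_0→∞ / F
     = 19.4 × 1.42 / 0.81 = 34.0099 mg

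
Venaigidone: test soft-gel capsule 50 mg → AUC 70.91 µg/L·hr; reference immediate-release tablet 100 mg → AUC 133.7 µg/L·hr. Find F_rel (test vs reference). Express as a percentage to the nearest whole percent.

F_rel = 106%

F_rel = (AUC_test/D_test) / (AUC_ref/D_ref)
      = (70.91/50) / (133.7/100)
      = 1.4182 / 1.337 = 1.0607 = 106.07%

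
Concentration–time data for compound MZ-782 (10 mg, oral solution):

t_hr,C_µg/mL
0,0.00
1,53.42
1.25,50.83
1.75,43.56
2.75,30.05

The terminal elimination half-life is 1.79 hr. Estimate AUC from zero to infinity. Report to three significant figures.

Trapezoidal AUC_0→2.75:
  [0→1]: (0.00+53.42)/2 × 1 = 26.71
  [1→1.25]: (53.42+50.83)/2 × 0.25 = 13.03125
  [1.25→1.75]: (50.83+43.56)/2 × 0.5 = 23.5975
  [1.75→2.75]: (43.56+30.05)/2 × 1 = 36.805
  Sum = 100.14375 µg/mL·hr
k_e = ln2 / t½ = 0.693147 / 1.79 = 0.3872 hr^-1
Extrapolated tail: C_last / k_e = 30.05 / 0.3872 = 77.608
AUC_0→∞ = 100.14375 + 77.608 = 177.75175 µg/mL·hr

AUC = 178 µg/mL·hr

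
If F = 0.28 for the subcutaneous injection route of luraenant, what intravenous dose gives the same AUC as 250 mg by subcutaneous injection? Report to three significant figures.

D_iv = 70.0 mg

Systemic exposure from an extravascular dose = F × D_ev, so the equivalent IV dose is F × D_ev.
D_iv = F × D_ev = 0.28 × 250 = 70 mg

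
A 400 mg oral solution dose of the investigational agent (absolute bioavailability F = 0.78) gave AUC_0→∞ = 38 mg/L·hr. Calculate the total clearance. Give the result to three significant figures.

CL = 8.21 L/hr

CL = F × Dose / AUC_0→∞
   = 0.78 × 400 / 38 = 8.21053 L/hr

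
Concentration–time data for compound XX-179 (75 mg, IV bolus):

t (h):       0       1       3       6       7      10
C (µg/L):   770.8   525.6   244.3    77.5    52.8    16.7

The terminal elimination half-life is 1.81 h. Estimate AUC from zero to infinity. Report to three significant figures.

AUC = 2110 µg/L·h

Trapezoidal AUC_0→10:
  [0→1]: (770.8+525.6)/2 × 1 = 648.2
  [1→3]: (525.6+244.3)/2 × 2 = 769.9
  [3→6]: (244.3+77.5)/2 × 3 = 482.7
  [6→7]: (77.5+52.8)/2 × 1 = 65.15
  [7→10]: (52.8+16.7)/2 × 3 = 104.25
  Sum = 2070.2 µg/L·h
k_e = ln2 / t½ = 0.693147 / 1.81 = 0.3830 h^-1
Extrapolated tail: C_last / k_e = 16.7 / 0.383 = 43.603
AUC_0→∞ = 2070.2 + 43.603 = 2113.803 µg/L·h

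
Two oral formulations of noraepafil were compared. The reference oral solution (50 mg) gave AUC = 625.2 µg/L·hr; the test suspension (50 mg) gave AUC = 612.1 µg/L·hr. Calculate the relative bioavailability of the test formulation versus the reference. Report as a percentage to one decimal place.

F_rel = (AUC_test/D_test) / (AUC_ref/D_ref)
      = (612.1/50) / (625.2/50)
      = 12.242 / 12.504 = 0.9790 = 97.90%

F_rel = 97.9%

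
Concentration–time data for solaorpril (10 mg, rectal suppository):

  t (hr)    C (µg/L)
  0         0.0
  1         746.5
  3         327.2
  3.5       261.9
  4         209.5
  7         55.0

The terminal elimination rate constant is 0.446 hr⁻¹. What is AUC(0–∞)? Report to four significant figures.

Trapezoidal AUC_0→7:
  [0→1]: (0.0+746.5)/2 × 1 = 373.25
  [1→3]: (746.5+327.2)/2 × 2 = 1073.7
  [3→3.5]: (327.2+261.9)/2 × 0.5 = 147.275
  [3.5→4]: (261.9+209.5)/2 × 0.5 = 117.85
  [4→7]: (209.5+55.0)/2 × 3 = 396.75
  Sum = 2108.825 µg/L·hr
Extrapolated tail: C_last / k_e = 55.0 / 0.446 = 123.318
AUC_0→∞ = 2108.825 + 123.318 = 2232.143 µg/L·hr

AUC = 2232 µg/L·hr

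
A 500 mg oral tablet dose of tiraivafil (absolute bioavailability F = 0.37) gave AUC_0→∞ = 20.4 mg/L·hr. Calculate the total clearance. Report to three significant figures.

CL = 9.07 L/hr

CL = F × Dose / AUC_0→∞
   = 0.37 × 500 / 20.4 = 9.06863 L/hr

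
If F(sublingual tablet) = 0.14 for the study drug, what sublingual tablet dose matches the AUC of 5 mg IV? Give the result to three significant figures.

D_sublingual = 35.7 mg

For equal systemic exposure: F × D_ev = D_iv
D_ev = D_iv / F = 5 / 0.14 = 35.7143 mg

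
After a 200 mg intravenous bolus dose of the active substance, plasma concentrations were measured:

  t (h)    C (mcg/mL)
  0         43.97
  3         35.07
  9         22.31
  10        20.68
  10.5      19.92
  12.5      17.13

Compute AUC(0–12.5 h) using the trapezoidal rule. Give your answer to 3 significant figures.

AUC = 359 mcg/mL·h

Trapezoidal AUC_0→12.5:
  [0→3]: (43.97+35.07)/2 × 3 = 118.56
  [3→9]: (35.07+22.31)/2 × 6 = 172.14
  [9→10]: (22.31+20.68)/2 × 1 = 21.495
  [10→10.5]: (20.68+19.92)/2 × 0.5 = 10.15
  [10.5→12.5]: (19.92+17.13)/2 × 2 = 37.05
  Sum = 359.395 mcg/mL·h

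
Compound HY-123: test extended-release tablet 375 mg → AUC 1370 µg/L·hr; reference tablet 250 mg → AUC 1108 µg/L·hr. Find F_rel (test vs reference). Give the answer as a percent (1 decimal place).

F_rel = (AUC_test/D_test) / (AUC_ref/D_ref)
      = (1370/375) / (1108/250)
      = 3.65333 / 4.432 = 0.8243 = 82.43%

F_rel = 82.4%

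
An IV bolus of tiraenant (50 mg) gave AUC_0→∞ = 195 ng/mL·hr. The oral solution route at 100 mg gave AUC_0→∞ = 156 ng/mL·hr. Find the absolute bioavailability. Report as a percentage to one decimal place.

F = (AUC_ev / D_ev) / (AUC_iv / D_iv)
  = (156/100) / (195/50)
  = 1.56 / 3.9 = 0.4000
  = 40.00%

F = 40.0%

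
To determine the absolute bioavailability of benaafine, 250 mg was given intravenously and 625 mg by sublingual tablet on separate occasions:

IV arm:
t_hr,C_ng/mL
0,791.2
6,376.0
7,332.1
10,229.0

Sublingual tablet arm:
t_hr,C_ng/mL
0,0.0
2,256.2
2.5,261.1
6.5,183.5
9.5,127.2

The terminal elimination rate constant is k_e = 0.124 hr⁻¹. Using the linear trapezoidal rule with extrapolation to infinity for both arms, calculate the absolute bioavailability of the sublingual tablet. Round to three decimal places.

F = 0.169

Trapezoidal AUC_0→10 (IV):
  [0→6]: (791.2+376.0)/2 × 6 = 3501.6
  [6→7]: (376.0+332.1)/2 × 1 = 354.05
  [7→10]: (332.1+229.0)/2 × 3 = 841.65
  Sum = 4697.3 ng/mL·hr
IV tail: 229.0/0.124 = 1846.774; AUC_iv,0→∞ = 4697.3 + 1846.774 = 6544.074 ng/mL·hr
Trapezoidal AUC_0→9.5 (sublingual tablet):
  [0→2]: (0.0+256.2)/2 × 2 = 256.2
  [2→2.5]: (256.2+261.1)/2 × 0.5 = 129.325
  [2.5→6.5]: (261.1+183.5)/2 × 4 = 889.2
  [6.5→9.5]: (183.5+127.2)/2 × 3 = 466.05
  Sum = 1740.775 ng/mL·hr
sublingual tablet tail: 127.2/0.124 = 1025.806; AUC_ev,0→∞ = 1740.775 + 1025.806 = 2766.581 ng/mL·hr
F = (AUC_ev/D_ev)/(AUC_iv/D_iv) = (2766.581/625)/(6544.074/250) = 4.4265296/26.176296 = 0.1691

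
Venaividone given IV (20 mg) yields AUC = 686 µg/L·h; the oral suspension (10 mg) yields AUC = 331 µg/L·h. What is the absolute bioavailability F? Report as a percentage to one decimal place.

F = 96.5%

F = (AUC_ev / D_ev) / (AUC_iv / D_iv)
  = (331/10) / (686/20)
  = 33.1 / 34.3 = 0.9650
  = 96.50%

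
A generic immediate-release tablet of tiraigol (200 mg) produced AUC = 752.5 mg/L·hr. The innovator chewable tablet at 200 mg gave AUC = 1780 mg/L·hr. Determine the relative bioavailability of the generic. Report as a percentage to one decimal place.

F_rel = 42.3%

F_rel = (AUC_test/D_test) / (AUC_ref/D_ref)
      = (752.5/200) / (1780/200)
      = 3.7625 / 8.9 = 0.4228 = 42.28%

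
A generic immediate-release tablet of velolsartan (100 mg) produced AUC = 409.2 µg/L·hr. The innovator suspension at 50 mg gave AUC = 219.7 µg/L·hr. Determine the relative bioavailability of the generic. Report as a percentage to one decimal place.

F_rel = (AUC_test/D_test) / (AUC_ref/D_ref)
      = (409.2/100) / (219.7/50)
      = 4.092 / 4.394 = 0.9313 = 93.13%

F_rel = 93.1%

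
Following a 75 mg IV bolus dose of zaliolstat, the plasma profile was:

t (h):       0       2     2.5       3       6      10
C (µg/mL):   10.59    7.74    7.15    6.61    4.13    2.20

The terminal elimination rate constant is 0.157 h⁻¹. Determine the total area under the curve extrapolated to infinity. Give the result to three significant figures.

Trapezoidal AUC_0→10:
  [0→2]: (10.59+7.74)/2 × 2 = 18.33
  [2→2.5]: (7.74+7.15)/2 × 0.5 = 3.7225
  [2.5→3]: (7.15+6.61)/2 × 0.5 = 3.44
  [3→6]: (6.61+4.13)/2 × 3 = 16.11
  [6→10]: (4.13+2.20)/2 × 4 = 12.66
  Sum = 54.2625 µg/mL·h
Extrapolated tail: C_last / k_e = 2.20 / 0.157 = 14.013
AUC_0→∞ = 54.2625 + 14.013 = 68.2755 µg/mL·h

AUC = 68.3 µg/mL·h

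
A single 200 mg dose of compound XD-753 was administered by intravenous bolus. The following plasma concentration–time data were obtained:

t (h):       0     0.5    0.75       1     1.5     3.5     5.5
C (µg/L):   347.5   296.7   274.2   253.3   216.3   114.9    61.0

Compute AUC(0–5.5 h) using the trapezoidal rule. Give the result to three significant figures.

Trapezoidal AUC_0→5.5:
  [0→0.5]: (347.5+296.7)/2 × 0.5 = 161.05
  [0.5→0.75]: (296.7+274.2)/2 × 0.25 = 71.3625
  [0.75→1]: (274.2+253.3)/2 × 0.25 = 65.9375
  [1→1.5]: (253.3+216.3)/2 × 0.5 = 117.4
  [1.5→3.5]: (216.3+114.9)/2 × 2 = 331.2
  [3.5→5.5]: (114.9+61.0)/2 × 2 = 175.9
  Sum = 922.85 µg/L·h

AUC = 923 µg/L·h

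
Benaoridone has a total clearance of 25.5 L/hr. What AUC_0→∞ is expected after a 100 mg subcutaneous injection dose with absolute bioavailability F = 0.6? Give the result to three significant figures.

AUC_0→∞ = F × Dose / CL
        = 0.6 × 100 / 25.5 = 2.35294 mg/L·hr

AUC = 2.35 mg/L·hr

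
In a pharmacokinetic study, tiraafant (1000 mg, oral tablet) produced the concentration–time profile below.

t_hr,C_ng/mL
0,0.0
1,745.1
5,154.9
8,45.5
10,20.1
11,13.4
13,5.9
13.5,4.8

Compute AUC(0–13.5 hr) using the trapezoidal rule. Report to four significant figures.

AUC = 2577 ng/mL·hr

Trapezoidal AUC_0→13.5:
  [0→1]: (0.0+745.1)/2 × 1 = 372.55
  [1→5]: (745.1+154.9)/2 × 4 = 1800.0
  [5→8]: (154.9+45.5)/2 × 3 = 300.6
  [8→10]: (45.5+20.1)/2 × 2 = 65.6
  [10→11]: (20.1+13.4)/2 × 1 = 16.75
  [11→13]: (13.4+5.9)/2 × 2 = 19.3
  [13→13.5]: (5.9+4.8)/2 × 0.5 = 2.675
  Sum = 2577.475 ng/mL·hr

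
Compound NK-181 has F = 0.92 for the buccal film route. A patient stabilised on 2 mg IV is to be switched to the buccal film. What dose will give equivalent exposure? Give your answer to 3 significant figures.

D_buccal = 2.17 mg

For equal systemic exposure: F × D_ev = D_iv
D_ev = D_iv / F = 2 / 0.92 = 2.17391 mg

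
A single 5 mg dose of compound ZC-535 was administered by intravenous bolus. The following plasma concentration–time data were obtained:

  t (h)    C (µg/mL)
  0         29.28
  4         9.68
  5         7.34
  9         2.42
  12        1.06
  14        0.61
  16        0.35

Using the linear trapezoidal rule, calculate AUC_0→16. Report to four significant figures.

AUC = 113.8 µg/mL·h

Trapezoidal AUC_0→16:
  [0→4]: (29.28+9.68)/2 × 4 = 77.92
  [4→5]: (9.68+7.34)/2 × 1 = 8.51
  [5→9]: (7.34+2.42)/2 × 4 = 19.52
  [9→12]: (2.42+1.06)/2 × 3 = 5.22
  [12→14]: (1.06+0.61)/2 × 2 = 1.67
  [14→16]: (0.61+0.35)/2 × 2 = 0.96
  Sum = 113.8 µg/mL·h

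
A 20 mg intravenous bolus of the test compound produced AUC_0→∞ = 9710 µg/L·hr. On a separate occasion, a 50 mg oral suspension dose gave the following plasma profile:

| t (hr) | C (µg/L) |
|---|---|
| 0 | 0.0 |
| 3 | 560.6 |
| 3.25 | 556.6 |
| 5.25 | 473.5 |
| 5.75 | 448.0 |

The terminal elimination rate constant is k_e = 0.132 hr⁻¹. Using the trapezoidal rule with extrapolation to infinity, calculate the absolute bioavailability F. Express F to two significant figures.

Trapezoidal AUC_0→5.75 (oral suspension):
  [0→3]: (0.0+560.6)/2 × 3 = 840.9
  [3→3.25]: (560.6+556.6)/2 × 0.25 = 139.65
  [3.25→5.25]: (556.6+473.5)/2 × 2 = 1030.1
  [5.25→5.75]: (473.5+448.0)/2 × 0.5 = 230.375
  Sum = 2241.025 µg/L·hr
Tail: C_last/k_e = 448.0/0.132 = 3393.939
AUC_0→∞ (oral suspension) = 2241.025 + 3393.939 = 5634.964 µg/L·hr
F = (AUC_ev/D_ev)/(AUC_iv/D_iv) = (5634.964/50)/(9710/20) = 112.69928/485.5 = 0.2321

F = 0.23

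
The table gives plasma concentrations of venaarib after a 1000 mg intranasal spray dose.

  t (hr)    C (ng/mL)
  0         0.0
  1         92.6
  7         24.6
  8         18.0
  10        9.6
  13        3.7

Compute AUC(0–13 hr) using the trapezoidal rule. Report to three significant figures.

Trapezoidal AUC_0→13:
  [0→1]: (0.0+92.6)/2 × 1 = 46.3
  [1→7]: (92.6+24.6)/2 × 6 = 351.6
  [7→8]: (24.6+18.0)/2 × 1 = 21.3
  [8→10]: (18.0+9.6)/2 × 2 = 27.6
  [10→13]: (9.6+3.7)/2 × 3 = 19.95
  Sum = 466.75 ng/mL·hr

AUC = 467 ng/mL·hr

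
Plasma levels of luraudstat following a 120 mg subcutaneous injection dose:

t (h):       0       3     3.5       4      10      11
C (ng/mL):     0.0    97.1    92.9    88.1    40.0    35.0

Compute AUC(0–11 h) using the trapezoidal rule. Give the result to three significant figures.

AUC = 660 ng/mL·h

Trapezoidal AUC_0→11:
  [0→3]: (0.0+97.1)/2 × 3 = 145.65
  [3→3.5]: (97.1+92.9)/2 × 0.5 = 47.5
  [3.5→4]: (92.9+88.1)/2 × 0.5 = 45.25
  [4→10]: (88.1+40.0)/2 × 6 = 384.3
  [10→11]: (40.0+35.0)/2 × 1 = 37.5
  Sum = 660.2 ng/mL·h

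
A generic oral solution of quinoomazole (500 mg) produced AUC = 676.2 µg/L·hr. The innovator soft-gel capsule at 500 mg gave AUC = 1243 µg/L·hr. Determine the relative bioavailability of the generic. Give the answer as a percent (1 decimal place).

F_rel = (AUC_test/D_test) / (AUC_ref/D_ref)
      = (676.2/500) / (1243/500)
      = 1.3524 / 2.486 = 0.5440 = 54.40%

F_rel = 54.4%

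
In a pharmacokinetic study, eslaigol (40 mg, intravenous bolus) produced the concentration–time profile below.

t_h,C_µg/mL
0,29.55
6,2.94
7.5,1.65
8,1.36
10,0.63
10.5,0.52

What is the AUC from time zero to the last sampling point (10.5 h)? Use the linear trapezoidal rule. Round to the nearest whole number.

Trapezoidal AUC_0→10.5:
  [0→6]: (29.55+2.94)/2 × 6 = 97.47
  [6→7.5]: (2.94+1.65)/2 × 1.5 = 3.4425
  [7.5→8]: (1.65+1.36)/2 × 0.5 = 0.7525
  [8→10]: (1.36+0.63)/2 × 2 = 1.99
  [10→10.5]: (0.63+0.52)/2 × 0.5 = 0.2875
  Sum = 103.9425 µg/mL·h

AUC = 104 µg/mL·h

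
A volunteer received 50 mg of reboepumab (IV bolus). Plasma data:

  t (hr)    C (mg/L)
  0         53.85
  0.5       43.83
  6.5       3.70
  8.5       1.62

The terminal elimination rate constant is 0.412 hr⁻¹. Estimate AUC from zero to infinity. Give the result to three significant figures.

AUC = 176 mg/L·hr

Trapezoidal AUC_0→8.5:
  [0→0.5]: (53.85+43.83)/2 × 0.5 = 24.42
  [0.5→6.5]: (43.83+3.70)/2 × 6 = 142.59
  [6.5→8.5]: (3.70+1.62)/2 × 2 = 5.32
  Sum = 172.33 mg/L·hr
Extrapolated tail: C_last / k_e = 1.62 / 0.412 = 3.932
AUC_0→∞ = 172.33 + 3.932 = 176.262 mg/L·hr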